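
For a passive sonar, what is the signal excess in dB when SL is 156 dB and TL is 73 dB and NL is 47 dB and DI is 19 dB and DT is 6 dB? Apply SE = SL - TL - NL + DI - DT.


SE = SL - TL - NL + DI - DT = 156 - 73 - 47 + 19 - 6 = 49

49 dB


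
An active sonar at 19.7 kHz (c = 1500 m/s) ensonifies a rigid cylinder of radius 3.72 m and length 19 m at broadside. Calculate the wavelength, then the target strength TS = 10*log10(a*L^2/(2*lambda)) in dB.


Step 1: lambda = c/f = 1500/19700 = 0.07614 m
Step 2: TS = 10*log10(a*L^2/(2*lambda)) = 10*log10(3.72*19^2/(2*0.07614)) = 39.45

39.45 dB


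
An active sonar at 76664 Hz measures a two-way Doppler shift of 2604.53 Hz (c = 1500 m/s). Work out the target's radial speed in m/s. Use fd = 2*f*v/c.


From fd = 2*f*v/c, v = c*fd/(2*f) = 1500 * 2604.53 / (2*76664) = 25.48

25.48 m/s


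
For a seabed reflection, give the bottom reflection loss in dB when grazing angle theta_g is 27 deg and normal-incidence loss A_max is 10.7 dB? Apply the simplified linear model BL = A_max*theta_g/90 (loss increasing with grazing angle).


BL = A_max * theta_g / 90 = 10.7 * 27 / 90 = 3.21

3.21 dB


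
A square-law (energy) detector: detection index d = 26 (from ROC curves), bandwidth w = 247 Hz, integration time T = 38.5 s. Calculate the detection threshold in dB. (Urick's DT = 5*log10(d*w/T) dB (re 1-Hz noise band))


11.11 dB


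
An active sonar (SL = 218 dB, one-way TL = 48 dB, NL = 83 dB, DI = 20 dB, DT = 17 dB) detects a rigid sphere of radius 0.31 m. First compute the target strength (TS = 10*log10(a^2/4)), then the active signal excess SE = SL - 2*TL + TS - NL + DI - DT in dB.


Step 1: TS = 10*log10(0.31^2/4) = -16.19 dB
Step 2: SE = SL - 2*TL + TS - NL + DI - DT = 218 - 2*48 + (-16.19) - 83 + 20 - 17 = 25.81

25.81 dB


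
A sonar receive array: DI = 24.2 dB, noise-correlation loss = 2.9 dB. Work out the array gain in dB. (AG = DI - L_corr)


AG = DI - L_corr = 24.2 - 2.9 = 21.3

21.3 dB


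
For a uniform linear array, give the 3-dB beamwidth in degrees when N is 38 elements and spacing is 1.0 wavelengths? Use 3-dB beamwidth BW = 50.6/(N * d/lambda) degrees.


BW = 50.6 / (38 * 1.0) = 50.6 / 38.0 = 1.33

1.33 deg


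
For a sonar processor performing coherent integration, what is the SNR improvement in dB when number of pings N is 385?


Gain = 10*log10(385) = 25.85

25.85 dB


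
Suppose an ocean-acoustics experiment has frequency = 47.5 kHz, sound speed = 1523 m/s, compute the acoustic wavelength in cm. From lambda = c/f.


3.21 cm


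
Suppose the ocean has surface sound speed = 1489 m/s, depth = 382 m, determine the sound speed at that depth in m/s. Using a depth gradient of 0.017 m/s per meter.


c = 1489 + 0.017 * 382 = 1495.494

1495.494 m/s


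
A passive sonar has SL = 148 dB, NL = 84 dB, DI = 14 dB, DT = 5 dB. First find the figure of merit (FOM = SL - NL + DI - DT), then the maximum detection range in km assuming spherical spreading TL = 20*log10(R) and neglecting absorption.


Step 1: FOM = SL - NL + DI - DT = 148 - 84 + 14 - 5 = 73 dB
Step 2: at max range FOM = TL = 20*log10(R), so R = 10^(73/20) = 4466.84 m = 4.47 km

4.47 km


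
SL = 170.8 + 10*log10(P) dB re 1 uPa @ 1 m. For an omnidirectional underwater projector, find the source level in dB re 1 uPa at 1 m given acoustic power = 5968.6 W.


SL = 170.8 + 10*log10(5968.6) = 170.8 + 37.76 = 208.56

208.56 dB


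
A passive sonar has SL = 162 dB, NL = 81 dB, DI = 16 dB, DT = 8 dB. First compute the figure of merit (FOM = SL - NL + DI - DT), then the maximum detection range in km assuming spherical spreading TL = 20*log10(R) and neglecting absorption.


Step 1: FOM = SL - NL + DI - DT = 162 - 81 + 16 - 8 = 89 dB
Step 2: at max range FOM = TL = 20*log10(R), so R = 10^(89/20) = 28183.83 m = 28.18 km

28.18 km


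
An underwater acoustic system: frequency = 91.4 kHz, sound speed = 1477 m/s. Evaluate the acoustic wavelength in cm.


lambda = c/f = 1477 / 91400 = 0.0162 m = 1.62 cm

1.62 cm


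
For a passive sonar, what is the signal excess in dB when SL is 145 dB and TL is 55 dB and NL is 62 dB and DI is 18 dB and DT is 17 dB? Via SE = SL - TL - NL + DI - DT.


SE = SL - TL - NL + DI - DT = 145 - 55 - 62 + 18 - 17 = 29

29 dB


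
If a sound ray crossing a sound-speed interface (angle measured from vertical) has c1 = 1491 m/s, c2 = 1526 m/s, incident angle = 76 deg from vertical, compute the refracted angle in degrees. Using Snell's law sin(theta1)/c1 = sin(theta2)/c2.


sin(theta2) = (c2/c1)*sin(theta1) = (1526/1491)*sin(76 deg) = 0.99307
theta2 = arcsin(0.99307) = 83.25

83.25 deg


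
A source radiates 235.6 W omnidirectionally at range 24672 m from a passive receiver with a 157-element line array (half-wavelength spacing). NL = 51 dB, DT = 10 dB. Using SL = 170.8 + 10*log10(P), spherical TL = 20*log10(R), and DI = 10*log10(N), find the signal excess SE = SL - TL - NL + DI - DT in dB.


Step 1: SL = 170.8 + 10*log10(235.6) = 194.52 dB
Step 2: TL = 20*log10(24672) = 87.84 dB
Step 3: DI = 10*log10(157) = 21.96 dB
Step 4: SE = SL - TL - NL + DI - DT = 194.52 - 87.84 - 51 + 21.96 - 10 = 67.64

67.64 dB


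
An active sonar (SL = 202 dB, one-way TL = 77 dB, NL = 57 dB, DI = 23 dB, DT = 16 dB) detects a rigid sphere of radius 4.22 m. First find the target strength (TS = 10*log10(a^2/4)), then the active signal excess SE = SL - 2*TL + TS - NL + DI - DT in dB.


Step 1: TS = 10*log10(4.22^2/4) = 6.49 dB
Step 2: SE = SL - 2*TL + TS - NL + DI - DT = 202 - 2*77 + (6.49) - 57 + 23 - 16 = 4.49

4.49 dB


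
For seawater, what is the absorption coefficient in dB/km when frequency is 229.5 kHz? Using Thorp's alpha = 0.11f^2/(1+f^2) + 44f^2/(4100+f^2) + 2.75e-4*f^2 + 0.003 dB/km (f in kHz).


55.42 dB/km


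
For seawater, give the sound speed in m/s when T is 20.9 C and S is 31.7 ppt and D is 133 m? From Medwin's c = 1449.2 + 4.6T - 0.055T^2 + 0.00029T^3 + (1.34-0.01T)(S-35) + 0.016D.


c = 1449.2 + 4.6*20.9 - 0.055*20.9^2 + 0.00029*20.9^3 + (1.34 - 0.01*20.9)*(31.7 - 35) + 0.016*133 = 1522.36

1522.36 m/s


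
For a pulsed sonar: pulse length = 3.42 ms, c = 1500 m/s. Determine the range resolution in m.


2.565 m


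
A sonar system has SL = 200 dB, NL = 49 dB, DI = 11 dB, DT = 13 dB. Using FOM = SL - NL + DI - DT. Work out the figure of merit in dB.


FOM = SL - NL + DI - DT = 200 - 49 + 11 - 13 = 149

149 dB


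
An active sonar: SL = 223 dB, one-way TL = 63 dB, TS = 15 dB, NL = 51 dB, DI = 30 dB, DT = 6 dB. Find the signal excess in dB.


SE = SL - 2*TL + TS - NL + DI - DT = 223 - 2*63 + (15) - 51 + 30 - 6 = 85

85 dB


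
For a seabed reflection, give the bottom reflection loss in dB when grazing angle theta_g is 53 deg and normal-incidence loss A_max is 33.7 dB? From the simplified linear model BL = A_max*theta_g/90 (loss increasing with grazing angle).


19.85 dB


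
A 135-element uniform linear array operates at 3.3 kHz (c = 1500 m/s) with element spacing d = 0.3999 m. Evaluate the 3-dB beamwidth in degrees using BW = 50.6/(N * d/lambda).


Step 1: lambda = 1500/3300 = 0.45455 m
Step 2: d/lambda = 0.3999/0.45455 = 0.8798
Step 3: BW = 50.6/(N * d/lambda) = 50.6/(135 * 0.8798) = 0.43

0.43 deg


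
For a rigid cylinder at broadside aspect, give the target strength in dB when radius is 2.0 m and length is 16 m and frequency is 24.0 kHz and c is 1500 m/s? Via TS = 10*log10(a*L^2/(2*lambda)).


lambda = 1500/24000 = 0.0625 m
TS = 10*log10(2.0*16^2/(2*0.0625)) = 36.12

36.12 dB


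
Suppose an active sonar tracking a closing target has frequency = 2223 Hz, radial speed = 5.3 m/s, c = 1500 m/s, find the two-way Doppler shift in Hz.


15.71 Hz


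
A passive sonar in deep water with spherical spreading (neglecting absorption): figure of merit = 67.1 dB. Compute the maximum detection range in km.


At max range FOM = TL, so 20*log10(R) = 67.1
R = 10^(67.1/20) = 2264.64 m = 2.26 km

2.26 km


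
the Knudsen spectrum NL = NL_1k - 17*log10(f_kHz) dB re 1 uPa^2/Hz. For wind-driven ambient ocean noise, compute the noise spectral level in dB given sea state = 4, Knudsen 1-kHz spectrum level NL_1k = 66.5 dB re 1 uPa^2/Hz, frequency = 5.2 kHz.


54.33 dB


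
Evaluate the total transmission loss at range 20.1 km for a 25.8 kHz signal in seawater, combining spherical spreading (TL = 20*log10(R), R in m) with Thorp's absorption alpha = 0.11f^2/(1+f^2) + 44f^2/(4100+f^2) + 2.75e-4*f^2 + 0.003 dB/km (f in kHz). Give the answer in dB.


Step 1 (Thorp): alpha = 0.11*665.64/(1+665.64) + 44*665.64/(4100+665.64) + 2.75e-4*665.64 + 0.003 = 6.4416 dB/km
Step 2: TL_spread = 20*log10(20100) = 86.06 dB
Step 3: TL_abs = alpha*R = 6.4416 * 20.1 = 129.48 dB
Step 4: TL_total = 86.06 + 129.48 = 215.54

215.54 dB


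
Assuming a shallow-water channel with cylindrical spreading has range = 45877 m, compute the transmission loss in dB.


46.62 dB


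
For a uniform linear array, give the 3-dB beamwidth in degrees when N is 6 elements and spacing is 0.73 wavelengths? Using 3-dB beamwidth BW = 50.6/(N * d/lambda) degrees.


BW = 50.6 / (6 * 0.73) = 50.6 / 4.38 = 11.55

11.55 deg


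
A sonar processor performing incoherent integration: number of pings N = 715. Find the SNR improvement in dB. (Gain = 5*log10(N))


Gain = 5*log10(715) = 14.27

14.27 dB


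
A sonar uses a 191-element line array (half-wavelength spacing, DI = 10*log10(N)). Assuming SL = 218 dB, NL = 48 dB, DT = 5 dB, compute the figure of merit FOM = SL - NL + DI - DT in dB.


Step 1: DI = 10*log10(191) = 22.81 dB
Step 2: FOM = SL - NL + DI - DT = 218 - 48 + 22.81 - 5 = 187.81

187.81 dB


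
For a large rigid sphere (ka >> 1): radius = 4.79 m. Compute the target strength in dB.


7.59 dB


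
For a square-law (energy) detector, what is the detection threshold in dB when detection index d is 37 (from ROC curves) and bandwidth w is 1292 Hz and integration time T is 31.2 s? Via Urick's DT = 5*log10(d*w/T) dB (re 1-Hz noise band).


DT = 5*log10(d*w/T) = 5*log10(37 * 1292 / 31.2) = 5*log10(1532.18) = 15.93

15.93 dB


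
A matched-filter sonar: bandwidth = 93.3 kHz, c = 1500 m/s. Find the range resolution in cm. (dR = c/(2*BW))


dR = c/(2*BW) = 1500 / (2 * 93.3e3) = 0.008 m = 0.8 cm

0.8 cm


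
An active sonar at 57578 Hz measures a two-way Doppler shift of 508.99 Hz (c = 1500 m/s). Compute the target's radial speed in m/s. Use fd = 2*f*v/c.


From fd = 2*f*v/c, v = c*fd/(2*f) = 1500 * 508.99 / (2*57578) = 6.63

6.63 m/s


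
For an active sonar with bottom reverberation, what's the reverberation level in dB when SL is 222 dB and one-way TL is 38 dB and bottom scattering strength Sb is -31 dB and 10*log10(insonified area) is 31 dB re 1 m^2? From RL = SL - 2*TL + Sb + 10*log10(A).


RL = SL - 2*TL + Sb + 10*log10(A) = 222 - 2*38 + (-31) + 31 = 146

146 dB


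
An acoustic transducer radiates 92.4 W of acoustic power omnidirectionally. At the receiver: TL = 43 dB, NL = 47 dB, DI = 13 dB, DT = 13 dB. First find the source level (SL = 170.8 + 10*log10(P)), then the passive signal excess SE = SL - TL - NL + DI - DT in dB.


Step 1: SL = 170.8 + 10*log10(92.4) = 190.46 dB
Step 2: SE = SL - TL - NL + DI - DT = 190.46 - 43 - 47 + 13 - 13 = 100.46

100.46 dB


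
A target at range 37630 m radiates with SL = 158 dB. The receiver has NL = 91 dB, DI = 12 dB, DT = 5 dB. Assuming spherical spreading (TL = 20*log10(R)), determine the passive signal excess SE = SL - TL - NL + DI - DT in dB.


Step 1: TL = 20*log10(37630) = 91.51 dB
Step 2: SE = 158 - 91.51 - 91 + 12 - 5 = -17.51

-17.51 dB


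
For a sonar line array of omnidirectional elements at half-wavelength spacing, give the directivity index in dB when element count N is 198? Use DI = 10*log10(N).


DI = 10*log10(198) = 22.97

22.97 dB


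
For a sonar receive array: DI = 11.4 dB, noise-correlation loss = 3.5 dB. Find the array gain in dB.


AG = DI - L_corr = 11.4 - 3.5 = 7.9

7.9 dB


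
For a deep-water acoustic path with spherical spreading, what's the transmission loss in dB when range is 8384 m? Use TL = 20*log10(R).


TL = 20*log10(8384) = 78.47

78.47 dB


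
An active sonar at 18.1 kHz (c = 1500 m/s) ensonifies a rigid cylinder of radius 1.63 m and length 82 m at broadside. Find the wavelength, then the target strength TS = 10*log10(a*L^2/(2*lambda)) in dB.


Step 1: lambda = c/f = 1500/18100 = 0.08287 m
Step 2: TS = 10*log10(a*L^2/(2*lambda)) = 10*log10(1.63*82^2/(2*0.08287)) = 48.2

48.2 dB


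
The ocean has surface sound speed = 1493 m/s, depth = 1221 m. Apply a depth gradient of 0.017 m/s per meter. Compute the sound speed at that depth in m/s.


c = 1493 + 0.017 * 1221 = 1513.757

1513.757 m/s


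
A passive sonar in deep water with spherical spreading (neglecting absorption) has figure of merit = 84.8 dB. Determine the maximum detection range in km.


17.38 km


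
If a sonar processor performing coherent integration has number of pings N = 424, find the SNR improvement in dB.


Gain = 10*log10(424) = 26.27

26.27 dB


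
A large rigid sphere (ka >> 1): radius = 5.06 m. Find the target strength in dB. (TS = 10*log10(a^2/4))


TS = 10*log10(5.06^2 / 4) = 10*log10(6.4009) = 8.06

8.06 dB


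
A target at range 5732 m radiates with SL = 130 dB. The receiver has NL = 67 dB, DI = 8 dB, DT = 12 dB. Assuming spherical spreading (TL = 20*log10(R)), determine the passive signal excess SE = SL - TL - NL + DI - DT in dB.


Step 1: TL = 20*log10(5732) = 75.17 dB
Step 2: SE = 130 - 75.17 - 67 + 8 - 12 = -16.17

-16.17 dB


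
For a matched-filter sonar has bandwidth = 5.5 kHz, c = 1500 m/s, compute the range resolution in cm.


dR = c/(2*BW) = 1500 / (2 * 5.5e3) = 0.1364 m = 13.64 cm

13.64 cm


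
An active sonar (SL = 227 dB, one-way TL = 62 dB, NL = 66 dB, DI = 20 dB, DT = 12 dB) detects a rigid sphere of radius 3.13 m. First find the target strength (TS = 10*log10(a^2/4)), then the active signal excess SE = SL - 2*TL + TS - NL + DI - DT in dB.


Step 1: TS = 10*log10(3.13^2/4) = 3.89 dB
Step 2: SE = SL - 2*TL + TS - NL + DI - DT = 227 - 2*62 + (3.89) - 66 + 20 - 12 = 48.89

48.89 dB


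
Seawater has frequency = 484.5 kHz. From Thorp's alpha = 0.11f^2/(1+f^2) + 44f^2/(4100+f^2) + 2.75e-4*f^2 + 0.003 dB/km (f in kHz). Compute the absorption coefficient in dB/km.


107.911 dB/km


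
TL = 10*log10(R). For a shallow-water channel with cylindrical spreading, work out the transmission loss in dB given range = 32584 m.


TL = 10*log10(32584) = 45.13

45.13 dB


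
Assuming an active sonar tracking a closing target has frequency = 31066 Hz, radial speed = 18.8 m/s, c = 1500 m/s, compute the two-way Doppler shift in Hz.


778.72 Hz


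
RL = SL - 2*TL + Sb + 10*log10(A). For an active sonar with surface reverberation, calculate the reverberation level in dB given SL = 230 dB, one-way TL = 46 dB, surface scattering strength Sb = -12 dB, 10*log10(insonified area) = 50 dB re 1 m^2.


RL = SL - 2*TL + Sb + 10*log10(A) = 230 - 2*46 + (-12) + 50 = 176

176 dB


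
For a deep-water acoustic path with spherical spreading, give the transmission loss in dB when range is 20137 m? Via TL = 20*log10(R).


86.08 dB


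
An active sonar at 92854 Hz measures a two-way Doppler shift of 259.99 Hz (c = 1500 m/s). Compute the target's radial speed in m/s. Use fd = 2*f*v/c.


From fd = 2*f*v/c, v = c*fd/(2*f) = 1500 * 259.99 / (2*92854) = 2.1

2.1 m/s


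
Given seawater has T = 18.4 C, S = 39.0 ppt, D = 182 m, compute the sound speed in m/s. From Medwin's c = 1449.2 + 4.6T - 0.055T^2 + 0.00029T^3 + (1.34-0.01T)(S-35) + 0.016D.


1524.56 m/s


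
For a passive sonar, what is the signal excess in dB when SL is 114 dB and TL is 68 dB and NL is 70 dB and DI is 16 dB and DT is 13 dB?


-21 dB


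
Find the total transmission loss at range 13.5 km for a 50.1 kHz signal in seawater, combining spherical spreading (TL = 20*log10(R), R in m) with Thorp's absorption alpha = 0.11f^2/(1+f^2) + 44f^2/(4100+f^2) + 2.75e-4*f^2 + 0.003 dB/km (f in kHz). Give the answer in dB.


319.01 dB


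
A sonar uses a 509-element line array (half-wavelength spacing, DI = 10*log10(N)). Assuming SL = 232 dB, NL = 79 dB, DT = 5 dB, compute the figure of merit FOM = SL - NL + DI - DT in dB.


175.07 dB


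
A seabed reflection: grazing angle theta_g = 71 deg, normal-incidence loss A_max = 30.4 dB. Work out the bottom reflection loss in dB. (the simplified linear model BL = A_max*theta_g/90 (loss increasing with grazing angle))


BL = A_max * theta_g / 90 = 30.4 * 71 / 90 = 23.98

23.98 dB


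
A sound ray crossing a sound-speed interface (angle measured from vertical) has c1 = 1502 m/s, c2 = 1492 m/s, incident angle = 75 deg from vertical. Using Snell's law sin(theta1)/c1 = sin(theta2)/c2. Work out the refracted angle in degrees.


sin(theta2) = (c2/c1)*sin(theta1) = (1492/1502)*sin(75 deg) = 0.95949
theta2 = arcsin(0.95949) = 73.64

73.64 deg


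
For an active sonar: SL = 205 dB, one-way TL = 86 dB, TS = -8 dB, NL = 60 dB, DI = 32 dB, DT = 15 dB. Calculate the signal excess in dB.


SE = SL - 2*TL + TS - NL + DI - DT = 205 - 2*86 + (-8) - 60 + 32 - 15 = -18

-18 dB


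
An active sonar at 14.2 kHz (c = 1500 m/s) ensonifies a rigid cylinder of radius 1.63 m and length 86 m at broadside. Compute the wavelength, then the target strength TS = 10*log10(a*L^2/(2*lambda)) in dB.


Step 1: lambda = c/f = 1500/14200 = 0.10563 m
Step 2: TS = 10*log10(a*L^2/(2*lambda)) = 10*log10(1.63*86^2/(2*0.10563)) = 47.56

47.56 dB


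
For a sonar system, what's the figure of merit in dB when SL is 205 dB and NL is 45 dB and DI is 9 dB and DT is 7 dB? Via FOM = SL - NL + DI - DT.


FOM = SL - NL + DI - DT = 205 - 45 + 9 - 7 = 162

162 dB


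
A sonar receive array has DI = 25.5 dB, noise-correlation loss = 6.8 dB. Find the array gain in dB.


AG = DI - L_corr = 25.5 - 6.8 = 18.7

18.7 dB


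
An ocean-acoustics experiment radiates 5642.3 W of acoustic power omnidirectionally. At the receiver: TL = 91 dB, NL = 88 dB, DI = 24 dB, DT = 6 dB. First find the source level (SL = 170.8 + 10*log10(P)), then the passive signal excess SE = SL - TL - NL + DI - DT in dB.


Step 1: SL = 170.8 + 10*log10(5642.3) = 208.31 dB
Step 2: SE = SL - TL - NL + DI - DT = 208.31 - 91 - 88 + 24 - 6 = 47.31

47.31 dB


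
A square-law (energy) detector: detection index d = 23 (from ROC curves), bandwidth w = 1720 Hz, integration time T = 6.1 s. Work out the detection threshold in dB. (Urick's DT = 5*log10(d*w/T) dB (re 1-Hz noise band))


19.06 dB


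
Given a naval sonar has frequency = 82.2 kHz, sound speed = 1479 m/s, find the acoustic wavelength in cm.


lambda = c/f = 1479 / 82200 = 0.018 m = 1.8 cm

1.8 cm


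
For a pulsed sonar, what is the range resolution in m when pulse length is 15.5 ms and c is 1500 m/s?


11.625 m


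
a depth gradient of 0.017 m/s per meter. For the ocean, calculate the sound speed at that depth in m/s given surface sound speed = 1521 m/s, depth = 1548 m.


c = 1521 + 0.017 * 1548 = 1547.316

1547.316 m/s


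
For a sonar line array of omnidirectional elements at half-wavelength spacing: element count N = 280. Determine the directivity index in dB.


DI = 10*log10(280) = 24.47

24.47 dB


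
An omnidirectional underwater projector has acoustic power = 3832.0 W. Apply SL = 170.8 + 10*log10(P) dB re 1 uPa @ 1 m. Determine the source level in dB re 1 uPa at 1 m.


SL = 170.8 + 10*log10(3832.0) = 170.8 + 35.83 = 206.63

206.63 dB


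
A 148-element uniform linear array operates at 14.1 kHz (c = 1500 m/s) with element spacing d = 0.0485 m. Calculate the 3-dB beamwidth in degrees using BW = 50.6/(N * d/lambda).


Step 1: lambda = 1500/14100 = 0.10638 m
Step 2: d/lambda = 0.0485/0.10638 = 0.4559
Step 3: BW = 50.6/(N * d/lambda) = 50.6/(148 * 0.4559) = 0.75

0.75 deg


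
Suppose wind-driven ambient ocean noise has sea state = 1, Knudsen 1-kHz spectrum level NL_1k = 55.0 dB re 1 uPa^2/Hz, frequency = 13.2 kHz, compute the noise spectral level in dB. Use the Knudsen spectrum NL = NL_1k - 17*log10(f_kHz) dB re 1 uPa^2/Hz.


NL = NL_1k - 17*log10(f_kHz) = 55.0 - 17*log10(13.2) = 55.0 - (19.05) = 35.95

35.95 dB


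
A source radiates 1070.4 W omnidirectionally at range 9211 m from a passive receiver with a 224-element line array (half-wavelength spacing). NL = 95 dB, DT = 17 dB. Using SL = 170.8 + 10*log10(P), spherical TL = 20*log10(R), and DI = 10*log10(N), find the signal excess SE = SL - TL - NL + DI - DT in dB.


Step 1: SL = 170.8 + 10*log10(1070.4) = 201.1 dB
Step 2: TL = 20*log10(9211) = 79.29 dB
Step 3: DI = 10*log10(224) = 23.5 dB
Step 4: SE = SL - TL - NL + DI - DT = 201.1 - 79.29 - 95 + 23.5 - 17 = 33.31

33.31 dB


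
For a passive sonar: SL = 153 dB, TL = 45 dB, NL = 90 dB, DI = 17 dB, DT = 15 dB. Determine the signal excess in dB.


SE = SL - TL - NL + DI - DT = 153 - 45 - 90 + 17 - 15 = 20

20 dB


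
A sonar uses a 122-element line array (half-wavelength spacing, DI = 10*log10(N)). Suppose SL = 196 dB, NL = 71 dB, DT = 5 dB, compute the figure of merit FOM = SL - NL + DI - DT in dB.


140.86 dB


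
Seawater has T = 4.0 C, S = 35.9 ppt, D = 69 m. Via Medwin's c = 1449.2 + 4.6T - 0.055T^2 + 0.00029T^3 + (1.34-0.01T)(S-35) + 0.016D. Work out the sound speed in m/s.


c = 1449.2 + 4.6*4.0 - 0.055*4.0^2 + 0.00029*4.0^3 + (1.34 - 0.01*4.0)*(35.9 - 35) + 0.016*69 = 1469.01

1469.01 m/s


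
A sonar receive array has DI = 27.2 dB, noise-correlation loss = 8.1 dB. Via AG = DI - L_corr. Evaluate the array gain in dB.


19.1 dB


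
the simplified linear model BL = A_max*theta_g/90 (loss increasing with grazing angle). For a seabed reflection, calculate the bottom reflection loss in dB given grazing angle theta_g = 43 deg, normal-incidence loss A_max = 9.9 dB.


BL = A_max * theta_g / 90 = 9.9 * 43 / 90 = 4.73

4.73 dB


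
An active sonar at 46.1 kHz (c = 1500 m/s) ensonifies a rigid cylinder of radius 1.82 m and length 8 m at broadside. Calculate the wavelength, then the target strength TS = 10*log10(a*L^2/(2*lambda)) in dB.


Step 1: lambda = c/f = 1500/46100 = 0.03254 m
Step 2: TS = 10*log10(a*L^2/(2*lambda)) = 10*log10(1.82*8^2/(2*0.03254)) = 32.53

32.53 dB


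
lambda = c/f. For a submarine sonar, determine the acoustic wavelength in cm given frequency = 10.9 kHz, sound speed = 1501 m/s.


lambda = c/f = 1501 / 10900 = 0.1377 m = 13.77 cm

13.77 cm


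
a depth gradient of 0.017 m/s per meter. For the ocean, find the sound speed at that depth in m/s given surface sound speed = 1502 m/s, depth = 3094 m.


c = 1502 + 0.017 * 3094 = 1554.598

1554.598 m/s


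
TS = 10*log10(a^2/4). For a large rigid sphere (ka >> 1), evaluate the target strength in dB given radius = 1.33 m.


TS = 10*log10(1.33^2 / 4) = 10*log10(0.442225) = -3.54

-3.54 dB


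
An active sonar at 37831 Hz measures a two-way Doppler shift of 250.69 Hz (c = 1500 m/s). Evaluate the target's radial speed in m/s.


From fd = 2*f*v/c, v = c*fd/(2*f) = 1500 * 250.69 / (2*37831) = 4.97

4.97 m/s


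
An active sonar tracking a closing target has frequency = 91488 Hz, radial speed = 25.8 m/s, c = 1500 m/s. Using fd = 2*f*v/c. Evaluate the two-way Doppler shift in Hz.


fd = 2*f*v/c = 2 * 91488 * 25.8 / 1500 = 3147.19

3147.19 Hz


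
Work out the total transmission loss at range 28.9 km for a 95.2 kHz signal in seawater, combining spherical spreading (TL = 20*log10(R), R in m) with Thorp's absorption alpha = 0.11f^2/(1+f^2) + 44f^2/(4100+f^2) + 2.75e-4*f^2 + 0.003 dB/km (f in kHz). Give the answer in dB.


Step 1 (Thorp): alpha = 0.11*9063.04/(1+9063.04) + 44*9063.04/(4100+9063.04) + 2.75e-4*9063.04 + 0.003 = 32.9003 dB/km
Step 2: TL_spread = 20*log10(28900) = 89.22 dB
Step 3: TL_abs = alpha*R = 32.9003 * 28.9 = 950.82 dB
Step 4: TL_total = 89.22 + 950.82 = 1040.04

1040.04 dB


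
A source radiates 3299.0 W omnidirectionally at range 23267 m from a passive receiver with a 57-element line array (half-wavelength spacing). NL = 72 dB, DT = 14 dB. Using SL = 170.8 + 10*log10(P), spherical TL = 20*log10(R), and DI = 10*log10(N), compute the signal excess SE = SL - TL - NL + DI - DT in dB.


Step 1: SL = 170.8 + 10*log10(3299.0) = 205.98 dB
Step 2: TL = 20*log10(23267) = 87.33 dB
Step 3: DI = 10*log10(57) = 17.56 dB
Step 4: SE = SL - TL - NL + DI - DT = 205.98 - 87.33 - 72 + 17.56 - 14 = 50.21

50.21 dB


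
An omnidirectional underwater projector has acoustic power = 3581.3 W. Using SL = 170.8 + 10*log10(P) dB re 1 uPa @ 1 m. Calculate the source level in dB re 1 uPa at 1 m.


206.34 dB


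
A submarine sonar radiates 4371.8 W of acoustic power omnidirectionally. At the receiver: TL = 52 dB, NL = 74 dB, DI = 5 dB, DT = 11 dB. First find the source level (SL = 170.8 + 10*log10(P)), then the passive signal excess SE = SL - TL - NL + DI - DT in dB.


Step 1: SL = 170.8 + 10*log10(4371.8) = 207.21 dB
Step 2: SE = SL - TL - NL + DI - DT = 207.21 - 52 - 74 + 5 - 11 = 75.21

75.21 dB


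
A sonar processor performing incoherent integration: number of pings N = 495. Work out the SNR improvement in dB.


Gain = 5*log10(495) = 13.47

13.47 dB


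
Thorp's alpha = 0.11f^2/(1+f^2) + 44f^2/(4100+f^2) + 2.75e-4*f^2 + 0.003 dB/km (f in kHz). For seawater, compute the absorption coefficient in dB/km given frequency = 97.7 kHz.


f^2 = 9545.29
alpha = 0.11*9545.29/(1+9545.29) + 44*9545.29/(4100+9545.29) + 2.75e-4*9545.29 + 0.003 = 33.517

33.517 dB/km


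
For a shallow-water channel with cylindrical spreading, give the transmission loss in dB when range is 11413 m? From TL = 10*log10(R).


TL = 10*log10(11413) = 40.57

40.57 dB


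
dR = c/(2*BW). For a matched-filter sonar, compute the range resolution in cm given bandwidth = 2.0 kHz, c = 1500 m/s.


dR = c/(2*BW) = 1500 / (2 * 2.0e3) = 0.375 m = 37.5 cm

37.5 cm


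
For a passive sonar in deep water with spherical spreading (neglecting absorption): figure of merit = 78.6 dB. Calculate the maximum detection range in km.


At max range FOM = TL, so 20*log10(R) = 78.6
R = 10^(78.6/20) = 8511.38 m = 8.51 km

8.51 km


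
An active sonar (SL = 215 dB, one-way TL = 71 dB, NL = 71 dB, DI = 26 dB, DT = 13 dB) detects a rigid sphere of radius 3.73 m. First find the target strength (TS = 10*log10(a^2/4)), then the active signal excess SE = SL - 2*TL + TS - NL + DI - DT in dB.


Step 1: TS = 10*log10(3.73^2/4) = 5.41 dB
Step 2: SE = SL - 2*TL + TS - NL + DI - DT = 215 - 2*71 + (5.41) - 71 + 26 - 13 = 20.41

20.41 dB


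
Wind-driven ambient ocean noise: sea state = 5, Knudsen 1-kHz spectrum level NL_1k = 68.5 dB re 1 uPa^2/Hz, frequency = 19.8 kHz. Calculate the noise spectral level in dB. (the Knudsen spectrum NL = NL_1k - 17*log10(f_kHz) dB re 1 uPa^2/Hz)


NL = NL_1k - 17*log10(f_kHz) = 68.5 - 17*log10(19.8) = 68.5 - (22.04) = 46.46

46.46 dB


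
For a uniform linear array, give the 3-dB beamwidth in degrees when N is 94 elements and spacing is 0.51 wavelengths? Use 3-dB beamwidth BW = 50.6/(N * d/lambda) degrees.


1.06 deg


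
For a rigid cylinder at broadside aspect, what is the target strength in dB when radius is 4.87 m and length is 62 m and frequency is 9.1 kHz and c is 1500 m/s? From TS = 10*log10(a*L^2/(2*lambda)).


47.54 dB


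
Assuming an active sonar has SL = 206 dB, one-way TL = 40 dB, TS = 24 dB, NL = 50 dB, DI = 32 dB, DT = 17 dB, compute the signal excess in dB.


115 dB


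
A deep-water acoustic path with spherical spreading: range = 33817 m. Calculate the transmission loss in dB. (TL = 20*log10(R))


90.58 dB


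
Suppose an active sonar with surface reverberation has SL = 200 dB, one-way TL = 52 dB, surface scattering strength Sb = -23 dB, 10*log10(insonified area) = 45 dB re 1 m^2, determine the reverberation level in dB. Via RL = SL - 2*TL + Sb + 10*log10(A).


RL = SL - 2*TL + Sb + 10*log10(A) = 200 - 2*52 + (-23) + 45 = 118

118 dB


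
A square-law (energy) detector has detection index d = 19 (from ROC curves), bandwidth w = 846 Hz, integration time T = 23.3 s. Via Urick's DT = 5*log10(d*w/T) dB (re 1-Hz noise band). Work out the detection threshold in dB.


14.19 dB


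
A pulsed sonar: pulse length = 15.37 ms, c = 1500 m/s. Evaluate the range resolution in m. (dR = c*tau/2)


11.5275 m


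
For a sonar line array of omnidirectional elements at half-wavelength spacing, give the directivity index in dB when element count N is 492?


DI = 10*log10(492) = 26.92

26.92 dB


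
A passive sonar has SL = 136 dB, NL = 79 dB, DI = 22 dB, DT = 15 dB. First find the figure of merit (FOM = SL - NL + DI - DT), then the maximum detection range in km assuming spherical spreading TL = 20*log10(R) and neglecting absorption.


Step 1: FOM = SL - NL + DI - DT = 136 - 79 + 22 - 15 = 64 dB
Step 2: at max range FOM = TL = 20*log10(R), so R = 10^(64/20) = 1584.89 m = 1.58 km

1.58 km


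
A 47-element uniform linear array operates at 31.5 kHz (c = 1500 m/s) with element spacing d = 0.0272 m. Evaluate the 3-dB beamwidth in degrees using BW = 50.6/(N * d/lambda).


Step 1: lambda = 1500/31500 = 0.04762 m
Step 2: d/lambda = 0.0272/0.04762 = 0.5712
Step 3: BW = 50.6/(N * d/lambda) = 50.6/(47 * 0.5712) = 1.88

1.88 deg


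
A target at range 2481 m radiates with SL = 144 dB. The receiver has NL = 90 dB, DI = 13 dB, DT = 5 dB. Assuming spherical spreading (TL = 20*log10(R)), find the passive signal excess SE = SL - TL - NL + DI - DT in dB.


Step 1: TL = 20*log10(2481) = 67.89 dB
Step 2: SE = 144 - 67.89 - 90 + 13 - 5 = -5.89

-5.89 dB


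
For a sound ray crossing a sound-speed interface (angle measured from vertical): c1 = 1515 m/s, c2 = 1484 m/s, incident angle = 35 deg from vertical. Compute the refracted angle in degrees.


34.18 deg


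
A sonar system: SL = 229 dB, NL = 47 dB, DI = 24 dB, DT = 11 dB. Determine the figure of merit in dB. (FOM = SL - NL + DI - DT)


FOM = SL - NL + DI - DT = 229 - 47 + 24 - 11 = 195

195 dB


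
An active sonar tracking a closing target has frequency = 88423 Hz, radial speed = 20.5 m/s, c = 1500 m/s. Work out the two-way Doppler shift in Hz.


fd = 2*f*v/c = 2 * 88423 * 20.5 / 1500 = 2416.9

2416.9 Hz


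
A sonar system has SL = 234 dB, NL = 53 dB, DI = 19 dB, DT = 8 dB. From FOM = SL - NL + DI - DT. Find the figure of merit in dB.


192 dB


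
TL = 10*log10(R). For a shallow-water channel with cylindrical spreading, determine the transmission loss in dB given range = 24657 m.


43.92 dB


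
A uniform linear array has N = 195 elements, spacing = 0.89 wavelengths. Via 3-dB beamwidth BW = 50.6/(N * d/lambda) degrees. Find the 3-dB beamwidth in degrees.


BW = 50.6 / (195 * 0.89) = 50.6 / 173.55 = 0.29

0.29 deg


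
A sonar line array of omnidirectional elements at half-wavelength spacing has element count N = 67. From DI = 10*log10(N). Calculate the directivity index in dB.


DI = 10*log10(67) = 18.26

18.26 dB


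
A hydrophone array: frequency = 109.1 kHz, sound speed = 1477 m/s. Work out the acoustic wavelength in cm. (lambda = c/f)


1.35 cm


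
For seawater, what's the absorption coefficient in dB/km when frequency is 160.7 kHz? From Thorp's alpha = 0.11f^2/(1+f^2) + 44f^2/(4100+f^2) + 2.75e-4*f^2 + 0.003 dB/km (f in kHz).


f^2 = 25824.49
alpha = 0.11*25824.49/(1+25824.49) + 44*25824.49/(4100+25824.49) + 2.75e-4*25824.49 + 0.003 = 45.186

45.186 dB/km


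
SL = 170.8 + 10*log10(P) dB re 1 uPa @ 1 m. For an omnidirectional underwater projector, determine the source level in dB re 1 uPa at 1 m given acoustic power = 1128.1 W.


SL = 170.8 + 10*log10(1128.1) = 170.8 + 30.52 = 201.32

201.32 dB


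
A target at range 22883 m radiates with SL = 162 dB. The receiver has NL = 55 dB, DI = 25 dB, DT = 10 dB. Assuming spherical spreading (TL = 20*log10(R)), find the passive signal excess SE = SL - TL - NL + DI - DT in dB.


Step 1: TL = 20*log10(22883) = 87.19 dB
Step 2: SE = 162 - 87.19 - 55 + 25 - 10 = 34.81

34.81 dB


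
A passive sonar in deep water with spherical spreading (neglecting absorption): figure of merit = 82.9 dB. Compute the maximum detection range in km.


13.96 km


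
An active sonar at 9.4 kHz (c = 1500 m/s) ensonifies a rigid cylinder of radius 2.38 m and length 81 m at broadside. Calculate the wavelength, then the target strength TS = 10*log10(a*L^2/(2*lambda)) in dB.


Step 1: lambda = c/f = 1500/9400 = 0.15957 m
Step 2: TS = 10*log10(a*L^2/(2*lambda)) = 10*log10(2.38*81^2/(2*0.15957)) = 46.9

46.9 dB


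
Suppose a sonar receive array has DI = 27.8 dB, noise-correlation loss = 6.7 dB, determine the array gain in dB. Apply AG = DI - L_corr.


21.1 dB


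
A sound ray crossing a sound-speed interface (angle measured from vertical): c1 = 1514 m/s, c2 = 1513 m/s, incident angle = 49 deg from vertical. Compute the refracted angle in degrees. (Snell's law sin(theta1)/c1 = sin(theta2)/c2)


sin(theta2) = (c2/c1)*sin(theta1) = (1513/1514)*sin(49 deg) = 0.75421
theta2 = arcsin(0.75421) = 48.96

48.96 deg


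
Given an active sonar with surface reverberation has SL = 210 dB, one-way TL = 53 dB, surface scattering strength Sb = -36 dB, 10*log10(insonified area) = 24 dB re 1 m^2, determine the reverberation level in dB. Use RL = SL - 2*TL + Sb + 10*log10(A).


RL = SL - 2*TL + Sb + 10*log10(A) = 210 - 2*53 + (-36) + 24 = 92

92 dB


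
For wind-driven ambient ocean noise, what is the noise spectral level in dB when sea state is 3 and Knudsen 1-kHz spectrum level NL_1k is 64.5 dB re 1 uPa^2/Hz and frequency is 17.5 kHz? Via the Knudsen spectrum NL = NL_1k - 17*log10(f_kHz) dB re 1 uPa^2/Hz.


43.37 dB


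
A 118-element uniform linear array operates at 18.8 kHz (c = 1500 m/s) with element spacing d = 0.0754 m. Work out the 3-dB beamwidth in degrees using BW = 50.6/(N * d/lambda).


Step 1: lambda = 1500/18800 = 0.07979 m
Step 2: d/lambda = 0.0754/0.07979 = 0.945
Step 3: BW = 50.6/(N * d/lambda) = 50.6/(118 * 0.945) = 0.45

0.45 deg


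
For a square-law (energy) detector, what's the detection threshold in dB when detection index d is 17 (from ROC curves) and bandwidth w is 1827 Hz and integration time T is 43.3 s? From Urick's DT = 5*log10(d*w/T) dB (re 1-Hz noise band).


14.28 dB


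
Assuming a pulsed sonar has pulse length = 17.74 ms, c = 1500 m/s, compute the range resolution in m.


dR = c*tau/2 = 1500 * 17.74e-3 / 2 = 13.305

13.305 m


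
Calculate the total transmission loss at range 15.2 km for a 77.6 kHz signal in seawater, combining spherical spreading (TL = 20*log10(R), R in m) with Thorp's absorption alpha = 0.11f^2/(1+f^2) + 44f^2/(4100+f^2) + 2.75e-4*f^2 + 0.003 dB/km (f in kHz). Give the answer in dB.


508.42 dB


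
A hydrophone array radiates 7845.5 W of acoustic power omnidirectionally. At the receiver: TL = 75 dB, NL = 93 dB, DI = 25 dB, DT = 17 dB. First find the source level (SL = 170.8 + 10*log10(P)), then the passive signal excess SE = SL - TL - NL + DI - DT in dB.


Step 1: SL = 170.8 + 10*log10(7845.5) = 209.75 dB
Step 2: SE = SL - TL - NL + DI - DT = 209.75 - 75 - 93 + 25 - 17 = 49.75

49.75 dB


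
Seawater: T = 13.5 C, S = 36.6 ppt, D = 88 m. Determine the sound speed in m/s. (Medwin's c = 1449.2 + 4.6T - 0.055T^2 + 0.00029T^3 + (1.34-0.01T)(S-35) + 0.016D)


c = 1449.2 + 4.6*13.5 - 0.055*13.5^2 + 0.00029*13.5^3 + (1.34 - 0.01*13.5)*(36.6 - 35) + 0.016*88 = 1505.33

1505.33 m/s


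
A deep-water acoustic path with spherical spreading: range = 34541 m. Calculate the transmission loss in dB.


TL = 20*log10(34541) = 90.77

90.77 dB


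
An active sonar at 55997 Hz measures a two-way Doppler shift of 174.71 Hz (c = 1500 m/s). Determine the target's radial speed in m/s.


From fd = 2*f*v/c, v = c*fd/(2*f) = 1500 * 174.71 / (2*55997) = 2.34

2.34 m/s


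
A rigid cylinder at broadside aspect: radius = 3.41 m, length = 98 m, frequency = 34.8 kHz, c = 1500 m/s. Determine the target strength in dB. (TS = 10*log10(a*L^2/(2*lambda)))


55.8 dB


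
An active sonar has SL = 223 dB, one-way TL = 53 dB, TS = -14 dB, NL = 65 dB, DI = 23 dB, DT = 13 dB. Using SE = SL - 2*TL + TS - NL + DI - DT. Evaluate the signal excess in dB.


48 dB


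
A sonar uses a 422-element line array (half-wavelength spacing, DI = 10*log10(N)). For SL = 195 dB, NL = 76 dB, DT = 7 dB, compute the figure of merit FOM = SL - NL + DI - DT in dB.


Step 1: DI = 10*log10(422) = 26.25 dB
Step 2: FOM = SL - NL + DI - DT = 195 - 76 + 26.25 - 7 = 138.25

138.25 dB


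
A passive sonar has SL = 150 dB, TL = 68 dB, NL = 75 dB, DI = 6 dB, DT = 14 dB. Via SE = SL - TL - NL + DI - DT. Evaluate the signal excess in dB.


-1 dB


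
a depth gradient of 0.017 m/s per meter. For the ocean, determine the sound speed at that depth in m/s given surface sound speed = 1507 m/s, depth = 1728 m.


1536.376 m/s


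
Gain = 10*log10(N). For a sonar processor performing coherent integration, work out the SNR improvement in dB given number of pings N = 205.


23.12 dB


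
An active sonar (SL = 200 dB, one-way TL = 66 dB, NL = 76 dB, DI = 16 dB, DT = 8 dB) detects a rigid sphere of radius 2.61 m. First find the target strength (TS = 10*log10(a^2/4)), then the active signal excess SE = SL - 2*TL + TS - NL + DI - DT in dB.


Step 1: TS = 10*log10(2.61^2/4) = 2.31 dB
Step 2: SE = SL - 2*TL + TS - NL + DI - DT = 200 - 2*66 + (2.31) - 76 + 16 - 8 = 2.31

2.31 dB


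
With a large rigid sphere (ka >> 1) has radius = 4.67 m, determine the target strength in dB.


TS = 10*log10(4.67^2 / 4) = 10*log10(5.452225) = 7.37

7.37 dB


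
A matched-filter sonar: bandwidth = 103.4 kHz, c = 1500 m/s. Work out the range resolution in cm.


dR = c/(2*BW) = 1500 / (2 * 103.4e3) = 0.0073 m = 0.73 cm

0.73 cm


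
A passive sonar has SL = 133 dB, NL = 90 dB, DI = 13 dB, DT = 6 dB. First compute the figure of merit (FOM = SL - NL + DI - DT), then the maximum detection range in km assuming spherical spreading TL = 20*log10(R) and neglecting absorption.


Step 1: FOM = SL - NL + DI - DT = 133 - 90 + 13 - 6 = 50 dB
Step 2: at max range FOM = TL = 20*log10(R), so R = 10^(50/20) = 316.23 m = 0.32 km

0.32 km


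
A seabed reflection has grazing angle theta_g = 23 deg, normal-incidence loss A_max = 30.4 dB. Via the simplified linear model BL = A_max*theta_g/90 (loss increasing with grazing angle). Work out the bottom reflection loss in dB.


BL = A_max * theta_g / 90 = 30.4 * 23 / 90 = 7.77

7.77 dB


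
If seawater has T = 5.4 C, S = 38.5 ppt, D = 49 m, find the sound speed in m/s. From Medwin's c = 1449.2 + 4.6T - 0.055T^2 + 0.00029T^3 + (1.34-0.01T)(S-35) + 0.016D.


1477.77 m/s


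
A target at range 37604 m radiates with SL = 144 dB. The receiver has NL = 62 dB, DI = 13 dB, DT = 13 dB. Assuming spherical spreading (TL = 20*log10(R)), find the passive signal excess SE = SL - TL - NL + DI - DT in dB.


Step 1: TL = 20*log10(37604) = 91.5 dB
Step 2: SE = 144 - 91.5 - 62 + 13 - 13 = -9.5

-9.5 dB


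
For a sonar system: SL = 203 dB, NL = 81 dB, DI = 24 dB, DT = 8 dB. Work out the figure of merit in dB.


FOM = SL - NL + DI - DT = 203 - 81 + 24 - 8 = 138

138 dB


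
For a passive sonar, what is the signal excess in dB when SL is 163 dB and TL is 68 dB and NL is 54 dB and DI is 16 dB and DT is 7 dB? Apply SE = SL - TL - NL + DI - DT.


50 dB


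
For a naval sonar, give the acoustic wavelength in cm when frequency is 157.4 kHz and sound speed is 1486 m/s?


lambda = c/f = 1486 / 157400 = 0.0094 m = 0.94 cm

0.94 cm


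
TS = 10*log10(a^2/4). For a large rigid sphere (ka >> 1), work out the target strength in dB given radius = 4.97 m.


TS = 10*log10(4.97^2 / 4) = 10*log10(6.175225) = 7.91

7.91 dB
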